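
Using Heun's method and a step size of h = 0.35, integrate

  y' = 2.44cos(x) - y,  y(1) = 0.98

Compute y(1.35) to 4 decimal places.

Heun: k1 = f(x_n, y_n); k2 = f(x_n + h, y_n + h·k1); y_{n+1} = y_n + (h/2)·(k1 + k2).
x=1.000000, y=0.980000:
  k1 = f(1.000000, 0.980000) = 0.338338
  k2 = f(1.350000, 1.098418) = -0.564042
  y ← 0.980000 + (0.35/2)·(0.338338 + (-0.564042)) = 0.940502
y(1.35) ≈ 0.9405

0.9405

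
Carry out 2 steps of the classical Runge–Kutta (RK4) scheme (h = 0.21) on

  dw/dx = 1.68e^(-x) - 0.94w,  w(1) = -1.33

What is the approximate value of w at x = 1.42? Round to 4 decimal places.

-0.7235

RK4: k1 = f(x_n, w_n); k2 = f(x_n + h/2, w_n + (h/2)·k1); k3 = f(x_n + h/2, w_n + (h/2)·k2); k4 = f(x_n + h, w_n + h·k3); w_{n+1} = w_n + (h/6)·(k1 + 2k2 + 2k3 + k4).
x=1.000000, w=-1.330000:
  k1 = f(1.000000, -1.330000) = 1.868237
  k2 = f(1.105000, -1.133835) = 1.622239
  k3 = f(1.105000, -1.159665) = 1.646519
  k4 = f(1.210000, -0.984231) = 1.426149
  w ← -1.330000 + (0.21/6)·(k1 + 2k2 + 2k3 + k4) = -0.985883
x=1.210000, w=-0.985883:
  k1 = f(1.210000, -0.985883) = 1.427702
  k2 = f(1.315000, -0.835975) = 1.236853
  k3 = f(1.315000, -0.856014) = 1.255690
  k4 = f(1.420000, -0.722189) = 1.084937
  w ← -0.985883 + (0.21/6)·(k1 + 2k2 + 2k3 + k4) = -0.723463
w(1.42) ≈ -0.7235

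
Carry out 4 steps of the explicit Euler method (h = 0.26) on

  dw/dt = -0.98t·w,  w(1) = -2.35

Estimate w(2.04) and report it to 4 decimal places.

Euler: w_{n+1} = w_n + h·f(t_n, w_n).
t=1.000000, w=-2.350000: f=2.303000 → w ← -2.350000 + 0.26·2.303000 = -1.751220
t=1.260000, w=-1.751220: f=2.162406 → w ← -1.751220 + 0.26·2.162406 = -1.188994
t=1.520000, w=-1.188994: f=1.771126 → w ← -1.188994 + 0.26·1.771126 = -0.728502
t=1.780000, w=-0.728502: f=1.270798 → w ← -0.728502 + 0.26·1.270798 = -0.398094
w(2.04) ≈ -0.3981

-0.3981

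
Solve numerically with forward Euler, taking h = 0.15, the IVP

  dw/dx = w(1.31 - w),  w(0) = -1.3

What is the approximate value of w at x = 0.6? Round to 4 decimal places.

-7.7564

Euler: w_{n+1} = w_n + h·f(x_n, w_n).
x=0.000000, w=-1.300000: f=-3.393000 → w ← -1.300000 + 0.15·(-3.393000) = -1.808950
x=0.150000, w=-1.808950: f=-5.642025 → w ← -1.808950 + 0.15·(-5.642025) = -2.655254
x=0.300000, w=-2.655254: f=-10.528754 → w ← -2.655254 + 0.15·(-10.528754) = -4.234567
x=0.450000, w=-4.234567: f=-23.478839 → w ← -4.234567 + 0.15·(-23.478839) = -7.756393
w(0.6) ≈ -7.7564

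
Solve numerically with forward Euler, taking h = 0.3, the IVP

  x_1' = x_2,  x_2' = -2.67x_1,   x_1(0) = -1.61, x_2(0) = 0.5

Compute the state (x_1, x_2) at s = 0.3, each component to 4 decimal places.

Euler on (x_1,x_2): x_1_{n+1} = x_1_n + h·x_1', x_2_{n+1} = x_2_n + h·x_2'.
0.000000: (-1.610000, 0.500000); f=(0.500000, 4.298700) → (-1.460000, 1.789610)
(x_1(0.3), x_2(0.3)) ≈ (-1.4600, 1.7896)

-1.4600, 1.7896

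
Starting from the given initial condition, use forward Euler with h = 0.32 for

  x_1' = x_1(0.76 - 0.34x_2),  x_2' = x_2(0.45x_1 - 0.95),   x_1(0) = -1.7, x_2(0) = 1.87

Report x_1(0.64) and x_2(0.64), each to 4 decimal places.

-2.0352, 0.3725

Euler on (x_1,x_2): x_1_{n+1} = x_1_n + h·x_1', x_2_{n+1} = x_2_n + h·x_2'.
0.000000: (-1.700000, 1.870000); f=(-0.211140, -3.207050) → (-1.767565, 0.843744)
0.320000: (-1.767565, 0.843744); f=(-0.836283, -1.472674) → (-2.035175, 0.372488)
(x_1(0.64), x_2(0.64)) ≈ (-2.0352, 0.3725)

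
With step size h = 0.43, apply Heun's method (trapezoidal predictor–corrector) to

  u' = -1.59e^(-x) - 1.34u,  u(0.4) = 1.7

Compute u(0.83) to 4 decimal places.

0.7565

Heun: k1 = f(x_n, u_n); k2 = f(x_n + h, u_n + h·k1); u_{n+1} = u_n + (h/2)·(k1 + k2).
x=0.400000, u=1.700000:
  k1 = f(0.400000, 1.700000) = -3.343809
  k2 = f(0.830000, 0.262162) = -1.044616
  u ← 1.700000 + (0.43/2)·(-3.343809 + (-1.044616)) = 0.756489
u(0.83) ≈ 0.7565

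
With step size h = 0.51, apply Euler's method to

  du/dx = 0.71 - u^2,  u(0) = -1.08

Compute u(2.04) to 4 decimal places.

Euler: u_{n+1} = u_n + h·f(x_n, u_n).
x=0.000000, u=-1.080000: f=-0.456400 → u ← -1.080000 + 0.51·(-0.456400) = -1.312764
x=0.510000, u=-1.312764: f=-1.013349 → u ← -1.312764 + 0.51·(-1.013349) = -1.829572
x=1.020000, u=-1.829572: f=-2.637334 → u ← -1.829572 + 0.51·(-2.637334) = -3.174613
x=1.530000, u=-3.174613: f=-9.368165 → u ← -3.174613 + 0.51·(-9.368165) = -7.952377
u(2.04) ≈ -7.9524

-7.9524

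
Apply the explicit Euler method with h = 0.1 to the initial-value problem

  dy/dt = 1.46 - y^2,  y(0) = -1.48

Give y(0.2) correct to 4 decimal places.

-1.6482

Euler: y_{n+1} = y_n + h·f(t_n, y_n).
t=0.000000, y=-1.480000: f=-0.730400 → y ← -1.480000 + 0.1·(-0.730400) = -1.553040
t=0.100000, y=-1.553040: f=-0.951933 → y ← -1.553040 + 0.1·(-0.951933) = -1.648233
y(0.2) ≈ -1.6482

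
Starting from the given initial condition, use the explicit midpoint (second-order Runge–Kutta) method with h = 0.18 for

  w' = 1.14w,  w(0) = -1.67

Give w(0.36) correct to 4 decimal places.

Midpoint: k1 = f(t_n, w_n); k2 = f(t_n + h/2, w_n + (h/2)·k1); w_{n+1} = w_n + h·k2.
t=0.000000, w=-1.670000:
  k1 = f(0.000000, -1.670000) = -1.903800
  k2 = f(0.090000, -1.841342) = -2.099130
  w ← -1.670000 + 0.18·(-2.099130) = -2.047843
t=0.180000, w=-2.047843:
  k1 = f(0.180000, -2.047843) = -2.334541
  k2 = f(0.270000, -2.257952) = -2.574065
  w ← -2.047843 + 0.18·(-2.574065) = -2.511175
w(0.36) ≈ -2.5112

-2.5112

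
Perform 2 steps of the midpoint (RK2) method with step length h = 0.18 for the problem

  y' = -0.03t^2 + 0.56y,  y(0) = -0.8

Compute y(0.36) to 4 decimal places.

Midpoint: k1 = f(t_n, y_n); k2 = f(t_n + h/2, y_n + (h/2)·k1); y_{n+1} = y_n + h·k2.
t=0.000000, y=-0.800000:
  k1 = f(0.000000, -0.800000) = -0.448000
  k2 = f(0.090000, -0.840320) = -0.470822
  y ← -0.800000 + 0.18·(-0.470822) = -0.884748
t=0.180000, y=-0.884748:
  k1 = f(0.180000, -0.884748) = -0.496431
  k2 = f(0.270000, -0.929427) = -0.522666
  y ← -0.884748 + 0.18·(-0.522666) = -0.978828
y(0.36) ≈ -0.9788

-0.9788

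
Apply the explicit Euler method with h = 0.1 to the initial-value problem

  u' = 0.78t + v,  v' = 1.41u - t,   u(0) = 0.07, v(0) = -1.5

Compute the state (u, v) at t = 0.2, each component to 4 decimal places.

Euler on (u,v): u_{n+1} = u_n + h·u', v_{n+1} = v_n + h·v'.
0.000000: (0.070000, -1.500000); f=(-1.500000, 0.098700) → (-0.080000, -1.490130)
0.100000: (-0.080000, -1.490130); f=(-1.412130, -0.212800) → (-0.221213, -1.511410)
(u(0.2), v(0.2)) ≈ (-0.2212, -1.5114)

-0.2212, -1.5114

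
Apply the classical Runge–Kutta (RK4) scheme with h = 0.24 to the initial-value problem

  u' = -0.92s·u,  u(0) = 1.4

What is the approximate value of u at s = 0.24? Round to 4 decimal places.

RK4: k1 = f(s_n, u_n); k2 = f(s_n + h/2, u_n + (h/2)·k1); k3 = f(s_n + h/2, u_n + (h/2)·k2); k4 = f(s_n + h, u_n + h·k3); u_{n+1} = u_n + (h/6)·(k1 + 2k2 + 2k3 + k4).
s=0.000000, u=1.400000:
  k1 = f(0.000000, 1.400000) = 0.000000
  k2 = f(0.120000, 1.400000) = -0.154560
  k3 = f(0.120000, 1.381453) = -0.152512
  k4 = f(0.240000, 1.363397) = -0.301038
  u ← 1.400000 + (0.24/6)·(k1 + 2k2 + 2k3 + k4) = 1.363393
u(0.24) ≈ 1.3634

1.3634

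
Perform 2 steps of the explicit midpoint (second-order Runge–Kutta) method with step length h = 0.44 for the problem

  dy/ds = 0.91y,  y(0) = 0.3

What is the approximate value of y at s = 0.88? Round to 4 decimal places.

0.6576

Midpoint: k1 = f(s_n, y_n); k2 = f(s_n + h/2, y_n + (h/2)·k1); y_{n+1} = y_n + h·k2.
s=0.000000, y=0.300000:
  k1 = f(0.000000, 0.300000) = 0.273000
  k2 = f(0.220000, 0.360060) = 0.327655
  y ← 0.300000 + 0.44·0.327655 = 0.444168
s=0.440000, y=0.444168:
  k1 = f(0.440000, 0.444168) = 0.404193
  k2 = f(0.660000, 0.533090) = 0.485112
  y ← 0.444168 + 0.44·0.485112 = 0.657617
y(0.88) ≈ 0.6576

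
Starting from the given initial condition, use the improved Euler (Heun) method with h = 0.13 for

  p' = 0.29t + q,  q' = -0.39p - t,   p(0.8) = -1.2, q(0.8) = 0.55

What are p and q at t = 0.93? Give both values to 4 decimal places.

-1.0987, 0.4958

Heun on (p,q): k1 = f(t_n, state_n); k2 = f(t_n + h, state_n + h·k1); state_{n+1} = state_n + (h/2)·(k1 + k2).
0.800000: (-1.200000, 0.550000)
  k1 = (0.782000, -0.332000)
  predictor → (-1.098340, 0.506840)
  k2 = (0.776540, -0.501647)
  → (-1.098695, 0.495813)
(p(0.93), q(0.93)) ≈ (-1.0987, 0.4958)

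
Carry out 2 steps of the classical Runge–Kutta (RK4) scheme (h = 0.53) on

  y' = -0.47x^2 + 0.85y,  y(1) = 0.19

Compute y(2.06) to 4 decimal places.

RK4: k1 = f(x_n, y_n); k2 = f(x_n + h/2, y_n + (h/2)·k1); k3 = f(x_n + h/2, y_n + (h/2)·k2); k4 = f(x_n + h, y_n + h·k3); y_{n+1} = y_n + (h/6)·(k1 + 2k2 + 2k3 + k4).
x=1.000000, y=0.190000:
  k1 = f(1.000000, 0.190000) = -0.308500
  k2 = f(1.265000, 0.108247) = -0.660095
  k3 = f(1.265000, 0.015075) = -0.739292
  k4 = f(1.530000, -0.201825) = -1.271774
  y ← 0.190000 + (0.53/6)·(k1 + 2k2 + 2k3 + k4) = -0.196816
x=1.530000, y=-0.196816:
  k1 = f(1.530000, -0.196816) = -1.267517
  k2 = f(1.795000, -0.532708) = -1.967153
  k3 = f(1.795000, -0.718112) = -2.124747
  k4 = f(2.060000, -1.322932) = -3.118984
  y ← -0.196816 + (0.53/6)·(k1 + 2k2 + 2k3 + k4) = -1.307193
y(2.06) ≈ -1.3072

-1.3072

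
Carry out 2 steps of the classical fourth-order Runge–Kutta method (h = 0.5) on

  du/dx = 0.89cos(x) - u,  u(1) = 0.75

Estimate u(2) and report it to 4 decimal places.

RK4: k1 = f(x_n, u_n); k2 = f(x_n + h/2, u_n + (h/2)·k1); k3 = f(x_n + h/2, u_n + (h/2)·k2); k4 = f(x_n + h, u_n + h·k3); u_{n+1} = u_n + (h/6)·(k1 + 2k2 + 2k3 + k4).
x=1.000000, u=0.750000:
  k1 = f(1.000000, 0.750000) = -0.269131
  k2 = f(1.250000, 0.682717) = -0.402080
  k3 = f(1.250000, 0.649480) = -0.368843
  k4 = f(1.500000, 0.565578) = -0.502622
  u ← 0.750000 + (0.5/6)·(k1 + 2k2 + 2k3 + k4) = 0.557200
x=1.500000, u=0.557200:
  k1 = f(1.500000, 0.557200) = -0.494244
  k2 = f(1.750000, 0.433639) = -0.592278
  k3 = f(1.750000, 0.409130) = -0.567769
  k4 = f(2.000000, 0.273315) = -0.643686
  u ← 0.557200 + (0.5/6)·(k1 + 2k2 + 2k3 + k4) = 0.269031
u(2) ≈ 0.2690

0.2690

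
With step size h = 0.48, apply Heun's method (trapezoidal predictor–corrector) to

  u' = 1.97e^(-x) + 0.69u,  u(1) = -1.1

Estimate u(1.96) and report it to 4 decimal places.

-1.4333

Heun: k1 = f(x_n, u_n); k2 = f(x_n + h, u_n + h·k1); u_{n+1} = u_n + (h/2)·(k1 + k2).
x=1.000000, u=-1.100000:
  k1 = f(1.000000, -1.100000) = -0.034278
  k2 = f(1.480000, -1.116453) = -0.321906
  u ← -1.100000 + (0.48/2)·(-0.034278 + (-0.321906)) = -1.185484
x=1.480000, u=-1.185484:
  k1 = f(1.480000, -1.185484) = -0.369538
  k2 = f(1.960000, -1.362862) = -0.662884
  u ← -1.185484 + (0.48/2)·(-0.369538 + (-0.662884)) = -1.433265
u(1.96) ≈ -1.4333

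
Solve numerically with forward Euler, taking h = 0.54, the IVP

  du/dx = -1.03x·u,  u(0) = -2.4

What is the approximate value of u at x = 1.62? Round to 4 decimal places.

-0.6705

Euler: u_{n+1} = u_n + h·f(x_n, u_n).
x=0.000000, u=-2.400000: f=0.000000 → u ← -2.400000 + 0.54·0.000000 = -2.400000
x=0.540000, u=-2.400000: f=1.334880 → u ← -2.400000 + 0.54·1.334880 = -1.679165
x=1.080000, u=-1.679165: f=1.867903 → u ← -1.679165 + 0.54·1.867903 = -0.670497
u(1.62) ≈ -0.6705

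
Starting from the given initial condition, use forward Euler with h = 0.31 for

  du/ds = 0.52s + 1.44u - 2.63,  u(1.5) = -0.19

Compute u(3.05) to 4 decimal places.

-7.2741

Euler: u_{n+1} = u_n + h·f(s_n, u_n).
s=1.500000, u=-0.190000: f=-2.123600 → u ← -0.190000 + 0.31·(-2.123600) = -0.848316
s=1.810000, u=-0.848316: f=-2.910375 → u ← -0.848316 + 0.31·(-2.910375) = -1.750532
s=2.120000, u=-1.750532: f=-4.048366 → u ← -1.750532 + 0.31·(-4.048366) = -3.005526
s=2.430000, u=-3.005526: f=-5.694357 → u ← -3.005526 + 0.31·(-5.694357) = -4.770777
s=2.740000, u=-4.770777: f=-8.075118 → u ← -4.770777 + 0.31·(-8.075118) = -7.274063
u(3.05) ≈ -7.2741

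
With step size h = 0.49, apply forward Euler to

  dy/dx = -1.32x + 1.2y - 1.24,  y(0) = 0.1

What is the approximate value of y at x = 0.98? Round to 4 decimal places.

Euler: y_{n+1} = y_n + h·f(x_n, y_n).
x=0.000000, y=0.100000: f=-1.120000 → y ← 0.100000 + 0.49·(-1.120000) = -0.448800
x=0.490000, y=-0.448800: f=-2.425360 → y ← -0.448800 + 0.49·(-2.425360) = -1.637226
y(0.98) ≈ -1.6372

-1.6372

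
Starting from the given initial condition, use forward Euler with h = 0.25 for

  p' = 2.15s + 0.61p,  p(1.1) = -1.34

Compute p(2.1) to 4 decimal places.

Euler: p_{n+1} = p_n + h·f(s_n, p_n).
s=1.100000, p=-1.340000: f=1.547600 → p ← -1.340000 + 0.25·1.547600 = -0.953100
s=1.350000, p=-0.953100: f=2.321109 → p ← -0.953100 + 0.25·2.321109 = -0.372823
s=1.600000, p=-0.372823: f=3.212578 → p ← -0.372823 + 0.25·3.212578 = 0.430322
s=1.850000, p=0.430322: f=4.239996 → p ← 0.430322 + 0.25·4.239996 = 1.490321
p(2.1) ≈ 1.4903

1.4903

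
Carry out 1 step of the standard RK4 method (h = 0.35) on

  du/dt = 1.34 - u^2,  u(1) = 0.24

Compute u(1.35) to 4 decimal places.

0.6342

RK4: k1 = f(t_n, u_n); k2 = f(t_n + h/2, u_n + (h/2)·k1); k3 = f(t_n + h/2, u_n + (h/2)·k2); k4 = f(t_n + h, u_n + h·k3); u_{n+1} = u_n + (h/6)·(k1 + 2k2 + 2k3 + k4).
t=1.000000, u=0.240000:
  k1 = f(1.000000, 0.240000) = 1.282400
  k2 = f(1.175000, 0.464420) = 1.124314
  k3 = f(1.175000, 0.436755) = 1.149245
  k4 = f(1.350000, 0.642236) = 0.927533
  u ← 0.240000 + (0.35/6)·(k1 + 2k2 + 2k3 + k4) = 0.634161
u(1.35) ≈ 0.6342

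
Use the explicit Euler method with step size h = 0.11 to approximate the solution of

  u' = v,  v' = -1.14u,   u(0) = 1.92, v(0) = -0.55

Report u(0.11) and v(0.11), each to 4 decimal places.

Euler on (u,v): u_{n+1} = u_n + h·u', v_{n+1} = v_n + h·v'.
0.000000: (1.920000, -0.550000); f=(-0.550000, -2.188800) → (1.859500, -0.790768)
(u(0.11), v(0.11)) ≈ (1.8595, -0.7908)

1.8595, -0.7908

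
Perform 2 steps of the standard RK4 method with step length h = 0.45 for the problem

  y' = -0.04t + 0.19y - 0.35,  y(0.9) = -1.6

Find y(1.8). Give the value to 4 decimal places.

-2.2944

RK4: k1 = f(t_n, y_n); k2 = f(t_n + h/2, y_n + (h/2)·k1); k3 = f(t_n + h/2, y_n + (h/2)·k2); k4 = f(t_n + h, y_n + h·k3); y_{n+1} = y_n + (h/6)·(k1 + 2k2 + 2k3 + k4).
t=0.900000, y=-1.600000:
  k1 = f(0.900000, -1.600000) = -0.690000
  k2 = f(1.125000, -1.755250) = -0.728498
  k3 = f(1.125000, -1.763912) = -0.730143
  k4 = f(1.350000, -1.928564) = -0.770427
  y ← -1.600000 + (0.45/6)·(k1 + 2k2 + 2k3 + k4) = -1.928328
t=1.350000, y=-1.928328:
  k1 = f(1.350000, -1.928328) = -0.770382
  k2 = f(1.575000, -2.101664) = -0.812316
  k3 = f(1.575000, -2.111099) = -0.814109
  k4 = f(1.800000, -2.294677) = -0.857989
  y ← -1.928328 + (0.45/6)·(k1 + 2k2 + 2k3 + k4) = -2.294420
y(1.8) ≈ -2.2944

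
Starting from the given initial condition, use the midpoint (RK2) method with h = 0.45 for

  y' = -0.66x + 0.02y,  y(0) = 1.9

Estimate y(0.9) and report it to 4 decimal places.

1.6660

Midpoint: k1 = f(x_n, y_n); k2 = f(x_n + h/2, y_n + (h/2)·k1); y_{n+1} = y_n + h·k2.
x=0.000000, y=1.900000:
  k1 = f(0.000000, 1.900000) = 0.038000
  k2 = f(0.225000, 1.908550) = -0.110329
  y ← 1.900000 + 0.45·(-0.110329) = 1.850352
x=0.450000, y=1.850352:
  k1 = f(0.450000, 1.850352) = -0.259993
  k2 = f(0.675000, 1.791854) = -0.409663
  y ← 1.850352 + 0.45·(-0.409663) = 1.666004
y(0.9) ≈ 1.6660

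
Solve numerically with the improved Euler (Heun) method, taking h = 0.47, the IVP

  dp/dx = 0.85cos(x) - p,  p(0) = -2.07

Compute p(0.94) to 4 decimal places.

Heun: k1 = f(x_n, p_n); k2 = f(x_n + h, p_n + h·k1); p_{n+1} = p_n + (h/2)·(k1 + k2).
x=0.000000, p=-2.070000:
  k1 = f(0.000000, -2.070000) = 2.920000
  k2 = f(0.470000, -0.697600) = 1.455433
  p ← -2.070000 + (0.47/2)·(2.920000 + 1.455433) = -1.041773
x=0.470000, p=-1.041773:
  k1 = f(0.470000, -1.041773) = 1.799606
  k2 = f(0.940000, -0.195958) = 0.697278
  p ← -1.041773 + (0.47/2)·(1.799606 + 0.697278) = -0.455005
p(0.94) ≈ -0.4550

-0.4550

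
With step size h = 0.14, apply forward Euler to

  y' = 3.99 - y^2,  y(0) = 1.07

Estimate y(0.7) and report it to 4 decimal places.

1.9706

Euler: y_{n+1} = y_n + h·f(t_n, y_n).
t=0.000000, y=1.070000: f=2.845100 → y ← 1.070000 + 0.14·2.845100 = 1.468314
t=0.140000, y=1.468314: f=1.834054 → y ← 1.468314 + 0.14·1.834054 = 1.725082
t=0.280000, y=1.725082: f=1.014094 → y ← 1.725082 + 0.14·1.014094 = 1.867055
t=0.420000, y=1.867055: f=0.504107 → y ← 1.867055 + 0.14·0.504107 = 1.937630
t=0.560000, y=1.937630: f=0.235591 → y ← 1.937630 + 0.14·0.235591 = 1.970612
y(0.7) ≈ 1.9706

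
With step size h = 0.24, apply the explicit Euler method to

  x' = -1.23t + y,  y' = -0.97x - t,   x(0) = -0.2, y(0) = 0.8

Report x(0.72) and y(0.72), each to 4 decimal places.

0.1724, 0.6467

Euler on (x,y): x_{n+1} = x_n + h·x', y_{n+1} = y_n + h·y'.
0.000000: (-0.200000, 0.800000); f=(0.800000, 0.194000) → (-0.008000, 0.846560)
0.240000: (-0.008000, 0.846560); f=(0.551360, -0.232240) → (0.124326, 0.790822)
0.480000: (0.124326, 0.790822); f=(0.200422, -0.600597) → (0.172428, 0.646679)
(x(0.72), y(0.72)) ≈ (0.1724, 0.6467)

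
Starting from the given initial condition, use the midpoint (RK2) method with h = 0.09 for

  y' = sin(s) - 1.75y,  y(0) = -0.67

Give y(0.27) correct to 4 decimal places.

-0.3870

Midpoint: k1 = f(s_n, y_n); k2 = f(s_n + h/2, y_n + (h/2)·k1); y_{n+1} = y_n + h·k2.
s=0.000000, y=-0.670000:
  k1 = f(0.000000, -0.670000) = 1.172500
  k2 = f(0.045000, -0.617237) = 1.125150
  y ← -0.670000 + 0.09·1.125150 = -0.568736
s=0.090000, y=-0.568736:
  k1 = f(0.090000, -0.568736) = 1.085167
  k2 = f(0.135000, -0.519904) = 1.044422
  y ← -0.568736 + 0.09·1.044422 = -0.474738
s=0.180000, y=-0.474738:
  k1 = f(0.180000, -0.474738) = 1.009822
  k2 = f(0.225000, -0.429296) = 0.974375
  y ← -0.474738 + 0.09·0.974375 = -0.387045
y(0.27) ≈ -0.3870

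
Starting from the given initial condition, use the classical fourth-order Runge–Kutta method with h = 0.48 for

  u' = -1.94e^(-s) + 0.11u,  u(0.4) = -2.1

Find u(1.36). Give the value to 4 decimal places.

RK4: k1 = f(s_n, u_n); k2 = f(s_n + h/2, u_n + (h/2)·k1); k3 = f(s_n + h/2, u_n + (h/2)·k2); k4 = f(s_n + h, u_n + h·k3); u_{n+1} = u_n + (h/6)·(k1 + 2k2 + 2k3 + k4).
s=0.400000, u=-2.100000:
  k1 = f(0.400000, -2.100000) = -1.531421
  k2 = f(0.640000, -2.467541) = -1.294377
  k3 = f(0.640000, -2.410650) = -1.288119
  k4 = f(0.880000, -2.718297) = -1.103692
  u ← -2.100000 + (0.48/6)·(k1 + 2k2 + 2k3 + k4) = -2.724008
s=0.880000, u=-2.724008:
  k1 = f(0.880000, -2.724008) = -1.104320
  k2 = f(1.120000, -2.989045) = -0.961778
  k3 = f(1.120000, -2.954835) = -0.958015
  k4 = f(1.360000, -3.183855) = -0.848146
  u ← -2.724008 + (0.48/6)·(k1 + 2k2 + 2k3 + k4) = -3.187372
u(1.36) ≈ -3.1874

-3.1874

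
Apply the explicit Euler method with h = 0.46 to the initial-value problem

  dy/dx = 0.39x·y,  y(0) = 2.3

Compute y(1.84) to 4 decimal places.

3.6189

Euler: y_{n+1} = y_n + h·f(x_n, y_n).
x=0.000000, y=2.300000: f=0.000000 → y ← 2.300000 + 0.46·0.000000 = 2.300000
x=0.460000, y=2.300000: f=0.412620 → y ← 2.300000 + 0.46·0.412620 = 2.489805
x=0.920000, y=2.489805: f=0.893342 → y ← 2.489805 + 0.46·0.893342 = 2.900743
x=1.380000, y=2.900743: f=1.561180 → y ← 2.900743 + 0.46·1.561180 = 3.618885
y(1.84) ≈ 3.6189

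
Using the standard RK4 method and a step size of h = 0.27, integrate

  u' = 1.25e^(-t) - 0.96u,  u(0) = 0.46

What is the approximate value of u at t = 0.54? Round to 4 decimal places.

0.6715

RK4: k1 = f(t_n, u_n); k2 = f(t_n + h/2, u_n + (h/2)·k1); k3 = f(t_n + h/2, u_n + (h/2)·k2); k4 = f(t_n + h, u_n + h·k3); u_{n+1} = u_n + (h/6)·(k1 + 2k2 + 2k3 + k4).
t=0.000000, u=0.460000:
  k1 = f(0.000000, 0.460000) = 0.808400
  k2 = f(0.135000, 0.569134) = 0.545776
  k3 = f(0.135000, 0.533680) = 0.579812
  k4 = f(0.270000, 0.616549) = 0.362337
  u ← 0.460000 + (0.27/6)·(k1 + 2k2 + 2k3 + k4) = 0.613986
t=0.270000, u=0.613986:
  k1 = f(0.270000, 0.613986) = 0.364798
  k2 = f(0.405000, 0.663234) = 0.197017
  k3 = f(0.405000, 0.640583) = 0.218761
  k4 = f(0.540000, 0.673052) = 0.082306
  u ← 0.613986 + (0.27/6)·(k1 + 2k2 + 2k3 + k4) = 0.671526
u(0.54) ≈ 0.6715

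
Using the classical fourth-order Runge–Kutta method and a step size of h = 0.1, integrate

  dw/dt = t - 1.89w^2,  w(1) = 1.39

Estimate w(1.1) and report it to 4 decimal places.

1.1854

RK4: k1 = f(t_n, w_n); k2 = f(t_n + h/2, w_n + (h/2)·k1); k3 = f(t_n + h/2, w_n + (h/2)·k2); k4 = f(t_n + h, w_n + h·k3); w_{n+1} = w_n + (h/6)·(k1 + 2k2 + 2k3 + k4).
t=1.000000, w=1.390000:
  k1 = f(1.000000, 1.390000) = -2.651669
  k2 = f(1.050000, 1.257417) = -1.938272
  k3 = f(1.050000, 1.293086) = -2.110217
  k4 = f(1.100000, 1.178978) = -1.527081
  w ← 1.390000 + (0.1/6)·(k1 + 2k2 + 2k3 + k4) = 1.185405
w(1.1) ≈ 1.1854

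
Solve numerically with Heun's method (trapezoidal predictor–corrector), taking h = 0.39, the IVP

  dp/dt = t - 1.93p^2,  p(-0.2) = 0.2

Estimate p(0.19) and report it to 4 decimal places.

Heun: k1 = f(t_n, p_n); k2 = f(t_n + h, p_n + h·k1); p_{n+1} = p_n + (h/2)·(k1 + k2).
t=-0.200000, p=0.200000:
  k1 = f(-0.200000, 0.200000) = -0.277200
  k2 = f(0.190000, 0.091892) = 0.173703
  p ← 0.200000 + (0.39/2)·(-0.277200 + 0.173703) = 0.179818
p(0.19) ≈ 0.1798

0.1798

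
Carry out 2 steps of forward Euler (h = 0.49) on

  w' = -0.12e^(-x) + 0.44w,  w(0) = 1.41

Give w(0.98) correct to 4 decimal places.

Euler: w_{n+1} = w_n + h·f(x_n, w_n).
x=0.000000, w=1.410000: f=0.500400 → w ← 1.410000 + 0.49·0.500400 = 1.655196
x=0.490000, w=1.655196: f=0.654771 → w ← 1.655196 + 0.49·0.654771 = 1.976034
w(0.98) ≈ 1.9760

1.9760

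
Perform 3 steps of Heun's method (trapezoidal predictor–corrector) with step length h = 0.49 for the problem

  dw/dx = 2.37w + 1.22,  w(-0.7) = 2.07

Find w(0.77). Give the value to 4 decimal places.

58.4185

Heun: k1 = f(x_n, w_n); k2 = f(x_n + h, w_n + h·k1); w_{n+1} = w_n + (h/2)·(k1 + k2).
x=-0.700000, w=2.070000:
  k1 = f(-0.700000, 2.070000) = 6.125900
  k2 = f(-0.210000, 5.071691) = 13.239908
  w ← 2.070000 + (0.49/2)·(6.125900 + 13.239908) = 6.814623
x=-0.210000, w=6.814623:
  k1 = f(-0.210000, 6.814623) = 17.370656
  k2 = f(0.280000, 15.326244) = 37.543199
  w ← 6.814623 + (0.49/2)·(17.370656 + 37.543199) = 20.268517
x=0.280000, w=20.268517:
  k1 = f(0.280000, 20.268517) = 49.256386
  k2 = f(0.770000, 44.404147) = 106.457828
  w ← 20.268517 + (0.49/2)·(49.256386 + 106.457828) = 58.418500
w(0.77) ≈ 58.4185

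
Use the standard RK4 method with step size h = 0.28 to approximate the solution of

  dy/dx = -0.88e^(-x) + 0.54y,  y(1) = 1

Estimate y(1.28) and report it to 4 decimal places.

RK4: k1 = f(x_n, y_n); k2 = f(x_n + h/2, y_n + (h/2)·k1); k3 = f(x_n + h/2, y_n + (h/2)·k2); k4 = f(x_n + h, y_n + h·k3); y_{n+1} = y_n + (h/6)·(k1 + 2k2 + 2k3 + k4).
x=1.000000, y=1.000000:
  k1 = f(1.000000, 1.000000) = 0.216266
  k2 = f(1.140000, 1.030277) = 0.274909
  k3 = f(1.140000, 1.038487) = 0.279342
  k4 = f(1.280000, 1.078216) = 0.337564
  y ← 1.000000 + (0.28/6)·(k1 + 2k2 + 2k3 + k4) = 1.077576
y(1.28) ≈ 1.0776

1.0776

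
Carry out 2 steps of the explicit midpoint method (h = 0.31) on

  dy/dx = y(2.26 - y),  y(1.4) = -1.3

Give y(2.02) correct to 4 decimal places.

Midpoint: k1 = f(x_n, y_n); k2 = f(x_n + h/2, y_n + (h/2)·k1); y_{n+1} = y_n + h·k2.
x=1.400000, y=-1.300000:
  k1 = f(1.400000, -1.300000) = -4.628000
  k2 = f(1.555000, -2.017340) = -8.628849
  y ← -1.300000 + 0.31·(-8.628849) = -3.974943
x=1.710000, y=-3.974943:
  k1 = f(1.710000, -3.974943) = -24.783545
  k2 = f(1.865000, -7.816393) = -78.761043
  y ← -3.974943 + 0.31·(-78.761043) = -28.390866
y(2.02) ≈ -28.3909

-28.3909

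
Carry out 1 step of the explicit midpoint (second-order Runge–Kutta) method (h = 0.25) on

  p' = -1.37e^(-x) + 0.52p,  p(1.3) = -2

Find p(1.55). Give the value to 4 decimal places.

-2.3653

Midpoint: k1 = f(x_n, p_n); k2 = f(x_n + h/2, p_n + (h/2)·k1); p_{n+1} = p_n + h·k2.
x=1.300000, p=-2.000000:
  k1 = f(1.300000, -2.000000) = -1.413369
  k2 = f(1.425000, -2.176671) = -1.461366
  p ← -2.000000 + 0.25·(-1.461366) = -2.365341
p(1.55) ≈ -2.3653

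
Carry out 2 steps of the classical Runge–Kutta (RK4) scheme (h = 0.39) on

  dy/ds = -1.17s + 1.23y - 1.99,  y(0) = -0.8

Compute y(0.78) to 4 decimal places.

RK4: k1 = f(s_n, y_n); k2 = f(s_n + h/2, y_n + (h/2)·k1); k3 = f(s_n + h/2, y_n + (h/2)·k2); k4 = f(s_n + h, y_n + h·k3); y_{n+1} = y_n + (h/6)·(k1 + 2k2 + 2k3 + k4).
s=0.000000, y=-0.800000:
  k1 = f(0.000000, -0.800000) = -2.974000
  k2 = f(0.195000, -1.379930) = -3.915464
  k3 = f(0.195000, -1.563515) = -4.141274
  k4 = f(0.390000, -2.415097) = -5.416869
  y ← -0.800000 + (0.39/6)·(k1 + 2k2 + 2k3 + k4) = -2.392782
s=0.390000, y=-2.392782:
  k1 = f(0.390000, -2.392782) = -5.389422
  k2 = f(0.585000, -3.443720) = -6.910225
  k3 = f(0.585000, -3.740276) = -7.274990
  k4 = f(0.780000, -5.230028) = -9.335535
  y ← -2.392782 + (0.39/6)·(k1 + 2k2 + 2k3 + k4) = -5.193983
y(0.78) ≈ -5.1940

-5.1940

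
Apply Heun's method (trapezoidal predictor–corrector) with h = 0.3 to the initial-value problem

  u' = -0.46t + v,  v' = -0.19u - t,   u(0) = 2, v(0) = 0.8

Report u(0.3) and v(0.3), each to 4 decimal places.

Heun on (u,v): k1 = f(t_n, state_n); k2 = f(t_n + h, state_n + h·k1); state_{n+1} = state_n + (h/2)·(k1 + k2).
0.000000: (2.000000, 0.800000)
  k1 = (0.800000, -0.380000)
  predictor → (2.240000, 0.686000)
  k2 = (0.548000, -0.725600)
  → (2.202200, 0.634160)
(u(0.3), v(0.3)) ≈ (2.2022, 0.6342)

2.2022, 0.6342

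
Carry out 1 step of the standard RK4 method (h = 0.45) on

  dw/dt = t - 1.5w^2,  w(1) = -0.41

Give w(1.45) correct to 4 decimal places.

RK4: k1 = f(t_n, w_n); k2 = f(t_n + h/2, w_n + (h/2)·k1); k3 = f(t_n + h/2, w_n + (h/2)·k2); k4 = f(t_n + h, w_n + h·k3); w_{n+1} = w_n + (h/6)·(k1 + 2k2 + 2k3 + k4).
t=1.000000, w=-0.410000:
  k1 = f(1.000000, -0.410000) = 0.747850
  k2 = f(1.225000, -0.241734) = 1.137347
  k3 = f(1.225000, -0.154097) = 1.189381
  k4 = f(1.450000, 0.125222) = 1.426479
  w ← -0.410000 + (0.45/6)·(k1 + 2k2 + 2k3 + k4) = 0.102084
w(1.45) ≈ 0.1021

0.1021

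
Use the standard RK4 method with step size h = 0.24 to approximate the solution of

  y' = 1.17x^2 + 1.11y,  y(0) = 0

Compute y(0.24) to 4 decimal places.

RK4: k1 = f(x_n, y_n); k2 = f(x_n + h/2, y_n + (h/2)·k1); k3 = f(x_n + h/2, y_n + (h/2)·k2); k4 = f(x_n + h, y_n + h·k3); y_{n+1} = y_n + (h/6)·(k1 + 2k2 + 2k3 + k4).
x=0.000000, y=0.000000:
  k1 = f(0.000000, 0.000000) = 0.000000
  k2 = f(0.120000, 0.000000) = 0.016848
  k3 = f(0.120000, 0.002022) = 0.019092
  k4 = f(0.240000, 0.004582) = 0.072478
  y ← 0.000000 + (0.24/6)·(k1 + 2k2 + 2k3 + k4) = 0.005774
y(0.24) ≈ 0.0058

0.0058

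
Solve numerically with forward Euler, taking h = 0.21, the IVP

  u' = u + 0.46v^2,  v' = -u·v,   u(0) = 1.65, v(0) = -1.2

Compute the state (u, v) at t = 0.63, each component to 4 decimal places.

3.2167, -0.1924

Euler on (u,v): u_{n+1} = u_n + h·u', v_{n+1} = v_n + h·v'.
0.000000: (1.650000, -1.200000); f=(2.312400, 1.980000) → (2.135604, -0.784200)
0.210000: (2.135604, -0.784200); f=(2.418490, 1.674741) → (2.643487, -0.432504)
0.420000: (2.643487, -0.432504); f=(2.729535, 1.143320) → (3.216689, -0.192407)
(u(0.63), v(0.63)) ≈ (3.2167, -0.1924)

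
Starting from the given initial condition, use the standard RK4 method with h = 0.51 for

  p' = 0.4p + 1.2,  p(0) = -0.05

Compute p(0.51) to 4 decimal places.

0.6176

RK4: k1 = f(x_n, p_n); k2 = f(x_n + h/2, p_n + (h/2)·k1); k3 = f(x_n + h/2, p_n + (h/2)·k2); k4 = f(x_n + h, p_n + h·k3); p_{n+1} = p_n + (h/6)·(k1 + 2k2 + 2k3 + k4).
x=0.000000, p=-0.050000:
  k1 = f(0.000000, -0.050000) = 1.180000
  k2 = f(0.255000, 0.250900) = 1.300360
  k3 = f(0.255000, 0.281592) = 1.312637
  k4 = f(0.510000, 0.619445) = 1.447778
  p ← -0.050000 + (0.51/6)·(k1 + 2k2 + 2k3 + k4) = 0.617571
p(0.51) ≈ 0.6176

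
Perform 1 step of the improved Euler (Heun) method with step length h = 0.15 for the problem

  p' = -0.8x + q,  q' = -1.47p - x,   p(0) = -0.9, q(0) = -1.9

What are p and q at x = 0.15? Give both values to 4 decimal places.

-1.1791, -1.6814

Heun on (p,q): k1 = f(x_n, state_n); k2 = f(x_n + h, state_n + h·k1); state_{n+1} = state_n + (h/2)·(k1 + k2).
0.000000: (-0.900000, -1.900000)
  k1 = (-1.900000, 1.323000)
  predictor → (-1.185000, -1.701550)
  k2 = (-1.821550, 1.591950)
  → (-1.179116, -1.681379)
(p(0.15), q(0.15)) ≈ (-1.1791, -1.6814)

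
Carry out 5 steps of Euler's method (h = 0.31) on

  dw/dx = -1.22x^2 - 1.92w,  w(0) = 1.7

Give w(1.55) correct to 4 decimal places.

Euler: w_{n+1} = w_n + h·f(x_n, w_n).
x=0.000000, w=1.700000: f=-3.264000 → w ← 1.700000 + 0.31·(-3.264000) = 0.688160
x=0.310000, w=0.688160: f=-1.438509 → w ← 0.688160 + 0.31·(-1.438509) = 0.242222
x=0.620000, w=0.242222: f=-0.934035 → w ← 0.242222 + 0.31·(-0.934035) = -0.047329
x=0.930000, w=-0.047329: f=-0.964307 → w ← -0.047329 + 0.31·(-0.964307) = -0.346264
x=1.240000, w=-0.346264: f=-1.211046 → w ← -0.346264 + 0.31·(-1.211046) = -0.721688
w(1.55) ≈ -0.7217

-0.7217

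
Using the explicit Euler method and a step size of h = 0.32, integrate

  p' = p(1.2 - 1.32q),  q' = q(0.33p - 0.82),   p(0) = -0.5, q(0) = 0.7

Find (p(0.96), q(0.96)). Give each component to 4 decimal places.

-0.8013, 0.2183

Euler on (p,q): p_{n+1} = p_n + h·p', q_{n+1} = q_n + h·q'.
0.000000: (-0.500000, 0.700000); f=(-0.138000, -0.689500) → (-0.544160, 0.479360)
0.320000: (-0.544160, 0.479360); f=(-0.308672, -0.479155) → (-0.642935, 0.326030)
0.640000: (-0.642935, 0.326030); f=(-0.494828, -0.336518) → (-0.801280, 0.218344)
(p(0.96), q(0.96)) ≈ (-0.8013, 0.2183)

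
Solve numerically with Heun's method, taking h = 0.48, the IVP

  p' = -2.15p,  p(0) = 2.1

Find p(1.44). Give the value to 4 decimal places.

Heun: k1 = f(t_n, p_n); k2 = f(t_n + h, p_n + h·k1); p_{n+1} = p_n + (h/2)·(k1 + k2).
t=0.000000, p=2.100000:
  k1 = f(0.000000, 2.100000) = -4.515000
  k2 = f(0.480000, -0.067200) = 0.144480
  p ← 2.100000 + (0.48/2)·(-4.515000 + 0.144480) = 1.051075
t=0.480000, p=1.051075:
  k1 = f(0.480000, 1.051075) = -2.259812
  k2 = f(0.960000, -0.033634) = 0.072314
  p ← 1.051075 + (0.48/2)·(-2.259812 + 0.072314) = 0.526076
t=0.960000, p=0.526076:
  k1 = f(0.960000, 0.526076) = -1.131063
  k2 = f(1.440000, -0.016834) = 0.036194
  p ← 0.526076 + (0.48/2)·(-1.131063 + 0.036194) = 0.263307
p(1.44) ≈ 0.2633

0.2633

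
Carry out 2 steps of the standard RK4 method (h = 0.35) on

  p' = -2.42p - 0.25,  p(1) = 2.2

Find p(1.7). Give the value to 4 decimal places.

RK4: k1 = f(x_n, p_n); k2 = f(x_n + h/2, p_n + (h/2)·k1); k3 = f(x_n + h/2, p_n + (h/2)·k2); k4 = f(x_n + h, p_n + h·k3); p_{n+1} = p_n + (h/6)·(k1 + 2k2 + 2k3 + k4).
x=1.000000, p=2.200000:
  k1 = f(1.000000, 2.200000) = -5.574000
  k2 = f(1.175000, 1.224550) = -3.213411
  k3 = f(1.175000, 1.637653) = -4.213120
  k4 = f(1.350000, 0.725408) = -2.005487
  p ← 2.200000 + (0.35/6)·(k1 + 2k2 + 2k3 + k4) = 0.891435
x=1.350000, p=0.891435:
  k1 = f(1.350000, 0.891435) = -2.407272
  k2 = f(1.525000, 0.470162) = -1.387792
  k3 = f(1.525000, 0.648571) = -1.819542
  k4 = f(1.700000, 0.254595) = -0.866120
  p ← 0.891435 + (0.35/6)·(k1 + 2k2 + 2k3 + k4) = 0.326298
p(1.7) ≈ 0.3263

0.3263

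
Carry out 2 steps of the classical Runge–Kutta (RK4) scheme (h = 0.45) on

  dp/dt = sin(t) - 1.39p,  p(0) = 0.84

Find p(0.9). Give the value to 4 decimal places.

0.4983

RK4: k1 = f(t_n, p_n); k2 = f(t_n + h/2, p_n + (h/2)·k1); k3 = f(t_n + h/2, p_n + (h/2)·k2); k4 = f(t_n + h, p_n + h·k3); p_{n+1} = p_n + (h/6)·(k1 + 2k2 + 2k3 + k4).
t=0.000000, p=0.840000:
  k1 = f(0.000000, 0.840000) = -1.167600
  k2 = f(0.225000, 0.577290) = -0.579327
  k3 = f(0.225000, 0.709651) = -0.763309
  k4 = f(0.450000, 0.496511) = -0.255185
  p ← 0.840000 + (0.45/6)·(k1 + 2k2 + 2k3 + k4) = 0.531896
t=0.450000, p=0.531896:
  k1 = f(0.450000, 0.531896) = -0.304370
  k2 = f(0.675000, 0.463413) = -0.019246
  k3 = f(0.675000, 0.527565) = -0.108419
  k4 = f(0.900000, 0.483107) = 0.111808
  p ← 0.531896 + (0.45/6)·(k1 + 2k2 + 2k3 + k4) = 0.498304
p(0.9) ≈ 0.4983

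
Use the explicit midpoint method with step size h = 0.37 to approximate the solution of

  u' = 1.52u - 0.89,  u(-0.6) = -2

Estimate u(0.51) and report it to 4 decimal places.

-12.5833

Midpoint: k1 = f(s_n, u_n); k2 = f(s_n + h/2, u_n + (h/2)·k1); u_{n+1} = u_n + h·k2.
s=-0.600000, u=-2.000000:
  k1 = f(-0.600000, -2.000000) = -3.930000
  k2 = f(-0.415000, -2.727050) = -5.035116
  u ← -2.000000 + 0.37·(-5.035116) = -3.862993
s=-0.230000, u=-3.862993:
  k1 = f(-0.230000, -3.862993) = -6.761749
  k2 = f(-0.045000, -5.113917) = -8.663153
  u ← -3.862993 + 0.37·(-8.663153) = -7.068360
s=0.140000, u=-7.068360:
  k1 = f(0.140000, -7.068360) = -11.633907
  k2 = f(0.325000, -9.220632) = -14.905361
  u ← -7.068360 + 0.37·(-14.905361) = -12.583343
u(0.51) ≈ -12.5833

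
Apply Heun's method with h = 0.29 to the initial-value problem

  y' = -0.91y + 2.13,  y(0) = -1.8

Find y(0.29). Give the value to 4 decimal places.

Heun: k1 = f(t_n, y_n); k2 = f(t_n + h, y_n + h·k1); y_{n+1} = y_n + (h/2)·(k1 + k2).
t=0.000000, y=-1.800000:
  k1 = f(0.000000, -1.800000) = 3.768000
  k2 = f(0.290000, -0.707280) = 2.773625
  y ← -1.800000 + (0.29/2)·(3.768000 + 2.773625) = -0.851464
y(0.29) ≈ -0.8515

-0.8515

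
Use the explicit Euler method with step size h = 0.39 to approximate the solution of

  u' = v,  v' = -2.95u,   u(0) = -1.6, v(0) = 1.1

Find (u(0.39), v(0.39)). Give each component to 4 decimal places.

Euler on (u,v): u_{n+1} = u_n + h·u', v_{n+1} = v_n + h·v'.
0.000000: (-1.600000, 1.100000); f=(1.100000, 4.720000) → (-1.171000, 2.940800)
(u(0.39), v(0.39)) ≈ (-1.1710, 2.9408)

-1.1710, 2.9408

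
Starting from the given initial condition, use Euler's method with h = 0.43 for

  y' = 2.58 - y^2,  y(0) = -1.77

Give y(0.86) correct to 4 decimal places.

Euler: y_{n+1} = y_n + h·f(s_n, y_n).
s=0.000000, y=-1.770000: f=-0.552900 → y ← -1.770000 + 0.43·(-0.552900) = -2.007747
s=0.430000, y=-2.007747: f=-1.451048 → y ← -2.007747 + 0.43·(-1.451048) = -2.631698
y(0.86) ≈ -2.6317

-2.6317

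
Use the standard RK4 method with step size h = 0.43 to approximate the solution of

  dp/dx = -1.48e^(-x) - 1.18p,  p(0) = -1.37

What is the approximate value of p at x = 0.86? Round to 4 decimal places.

-0.9954

RK4: k1 = f(x_n, p_n); k2 = f(x_n + h/2, p_n + (h/2)·k1); k3 = f(x_n + h/2, p_n + (h/2)·k2); k4 = f(x_n + h, p_n + h·k3); p_{n+1} = p_n + (h/6)·(k1 + 2k2 + 2k3 + k4).
x=0.000000, p=-1.370000:
  k1 = f(0.000000, -1.370000) = 0.136600
  k2 = f(0.215000, -1.340631) = 0.388263
  k3 = f(0.215000, -1.286523) = 0.324416
  k4 = f(0.430000, -1.230501) = 0.489238
  p ← -1.370000 + (0.43/6)·(k1 + 2k2 + 2k3 + k4) = -1.222998
x=0.430000, p=-1.222998:
  k1 = f(0.430000, -1.222998) = 0.480384
  k2 = f(0.645000, -1.119715) = 0.544763
  k3 = f(0.645000, -1.105873) = 0.528430
  k4 = f(0.860000, -0.995773) = 0.548732
  p ← -1.222998 + (0.43/6)·(k1 + 2k2 + 2k3 + k4) = -0.995420
p(0.86) ≈ -0.9954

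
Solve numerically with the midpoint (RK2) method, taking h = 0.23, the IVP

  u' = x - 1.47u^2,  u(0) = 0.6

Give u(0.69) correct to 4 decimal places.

0.5586

Midpoint: k1 = f(x_n, u_n); k2 = f(x_n + h/2, u_n + (h/2)·k1); u_{n+1} = u_n + h·k2.
x=0.000000, u=0.600000:
  k1 = f(0.000000, 0.600000) = -0.529200
  k2 = f(0.115000, 0.539142) = -0.312291
  u ← 0.600000 + 0.23·(-0.312291) = 0.528173
x=0.230000, u=0.528173:
  k1 = f(0.230000, 0.528173) = -0.180081
  k2 = f(0.345000, 0.507464) = -0.033554
  u ← 0.528173 + 0.23·(-0.033554) = 0.520456
x=0.460000, u=0.520456:
  k1 = f(0.460000, 0.520456) = 0.061815
  k2 = f(0.575000, 0.527564) = 0.165863
  u ← 0.520456 + 0.23·0.165863 = 0.558604
u(0.69) ≈ 0.5586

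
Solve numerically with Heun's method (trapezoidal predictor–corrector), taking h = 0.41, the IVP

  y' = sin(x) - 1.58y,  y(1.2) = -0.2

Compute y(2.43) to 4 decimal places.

0.3937

Heun: k1 = f(x_n, y_n); k2 = f(x_n + h, y_n + h·k1); y_{n+1} = y_n + (h/2)·(k1 + k2).
x=1.200000, y=-0.200000:
  k1 = f(1.200000, -0.200000) = 1.248039
  k2 = f(1.610000, 0.311696) = 0.506752
  y ← -0.200000 + (0.41/2)·(1.248039 + 0.506752) = 0.159732
x=1.610000, y=0.159732:
  k1 = f(1.610000, 0.159732) = 0.746855
  k2 = f(2.020000, 0.465943) = 0.164604
  y ← 0.159732 + (0.41/2)·(0.746855 + 0.164604) = 0.346581
x=2.020000, y=0.346581:
  k1 = f(2.020000, 0.346581) = 0.353195
  k2 = f(2.430000, 0.491391) = -0.123357
  y ← 0.346581 + (0.41/2)·(0.353195 + (-0.123357)) = 0.393698
y(2.43) ≈ 0.3937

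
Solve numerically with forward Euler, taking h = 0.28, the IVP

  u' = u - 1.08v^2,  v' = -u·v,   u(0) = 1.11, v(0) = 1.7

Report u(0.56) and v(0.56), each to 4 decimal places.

Euler on (u,v): u_{n+1} = u_n + h·u', v_{n+1} = v_n + h·v'.
0.000000: (1.110000, 1.700000); f=(-2.011200, -1.887000) → (0.546864, 1.171640)
0.280000: (0.546864, 1.171640); f=(-0.935696, -0.640728) → (0.284869, 0.992236)
(u(0.56), v(0.56)) ≈ (0.2849, 0.9922)

0.2849, 0.9922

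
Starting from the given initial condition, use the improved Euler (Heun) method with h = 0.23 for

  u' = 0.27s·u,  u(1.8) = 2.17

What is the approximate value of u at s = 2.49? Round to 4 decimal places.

3.2323

Heun: k1 = f(s_n, u_n); k2 = f(s_n + h, u_n + h·k1); u_{n+1} = u_n + (h/2)·(k1 + k2).
s=1.800000, u=2.170000:
  k1 = f(1.800000, 2.170000) = 1.054620
  k2 = f(2.030000, 2.412563) = 1.322326
  u ← 2.170000 + (0.23/2)·(1.054620 + 1.322326) = 2.443349
s=2.030000, u=2.443349:
  k1 = f(2.030000, 2.443349) = 1.339199
  k2 = f(2.260000, 2.751365) = 1.678883
  u ← 2.443349 + (0.23/2)·(1.339199 + 1.678883) = 2.790428
s=2.260000, u=2.790428:
  k1 = f(2.260000, 2.790428) = 1.702719
  k2 = f(2.490000, 3.182054) = 2.139295
  u ← 2.790428 + (0.23/2)·(1.702719 + 2.139295) = 3.232260
u(2.49) ≈ 3.2323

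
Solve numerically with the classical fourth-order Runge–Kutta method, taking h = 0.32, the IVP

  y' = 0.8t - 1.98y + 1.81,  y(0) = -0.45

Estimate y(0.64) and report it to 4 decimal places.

0.6410

RK4: k1 = f(t_n, y_n); k2 = f(t_n + h/2, y_n + (h/2)·k1); k3 = f(t_n + h/2, y_n + (h/2)·k2); k4 = f(t_n + h, y_n + h·k3); y_{n+1} = y_n + (h/6)·(k1 + 2k2 + 2k3 + k4).
t=0.000000, y=-0.450000:
  k1 = f(0.000000, -0.450000) = 2.701000
  k2 = f(0.160000, -0.017840) = 1.973323
  k3 = f(0.160000, -0.134268) = 2.203851
  k4 = f(0.320000, 0.255232) = 1.560640
  y ← -0.450000 + (0.32/6)·(k1 + 2k2 + 2k3 + k4) = 0.222853
t=0.320000, y=0.222853:
  k1 = f(0.320000, 0.222853) = 1.624752
  k2 = f(0.480000, 0.482813) = 1.238030
  k3 = f(0.480000, 0.420938) = 1.360544
  k4 = f(0.640000, 0.658227) = 1.018711
  y ← 0.222853 + (0.32/6)·(k1 + 2k2 + 2k3 + k4) = 0.641019
y(0.64) ≈ 0.6410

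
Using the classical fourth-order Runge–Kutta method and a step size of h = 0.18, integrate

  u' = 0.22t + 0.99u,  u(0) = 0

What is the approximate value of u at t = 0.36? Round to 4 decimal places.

RK4: k1 = f(t_n, u_n); k2 = f(t_n + h/2, u_n + (h/2)·k1); k3 = f(t_n + h/2, u_n + (h/2)·k2); k4 = f(t_n + h, u_n + h·k3); u_{n+1} = u_n + (h/6)·(k1 + 2k2 + 2k3 + k4).
t=0.000000, u=0.000000:
  k1 = f(0.000000, 0.000000) = 0.000000
  k2 = f(0.090000, 0.000000) = 0.019800
  k3 = f(0.090000, 0.001782) = 0.021564
  k4 = f(0.180000, 0.003882) = 0.043443
  u ← 0.000000 + (0.18/6)·(k1 + 2k2 + 2k3 + k4) = 0.003785
t=0.180000, u=0.003785:
  k1 = f(0.180000, 0.003785) = 0.043347
  k2 = f(0.270000, 0.007686) = 0.067010
  k3 = f(0.270000, 0.009816) = 0.069118
  k4 = f(0.360000, 0.016226) = 0.095264
  u ← 0.003785 + (0.18/6)·(k1 + 2k2 + 2k3 + k4) = 0.016111
u(0.36) ≈ 0.0161

0.0161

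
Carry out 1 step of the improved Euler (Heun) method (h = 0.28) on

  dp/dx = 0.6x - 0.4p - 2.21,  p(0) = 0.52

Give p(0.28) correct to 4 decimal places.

-0.0956

Heun: k1 = f(x_n, p_n); k2 = f(x_n + h, p_n + h·k1); p_{n+1} = p_n + (h/2)·(k1 + k2).
x=0.000000, p=0.520000:
  k1 = f(0.000000, 0.520000) = -2.418000
  k2 = f(0.280000, -0.157040) = -1.979184
  p ← 0.520000 + (0.28/2)·(-2.418000 + (-1.979184)) = -0.095606
p(0.28) ≈ -0.0956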